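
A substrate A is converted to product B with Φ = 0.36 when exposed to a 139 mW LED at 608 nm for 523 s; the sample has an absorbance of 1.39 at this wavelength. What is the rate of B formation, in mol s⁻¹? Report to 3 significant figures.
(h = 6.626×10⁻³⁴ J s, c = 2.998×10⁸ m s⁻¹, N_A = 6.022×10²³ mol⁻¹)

Photon energy at 608 nm: hc/λ = (6.626×10⁻³⁴)(2.998×10⁸)/(608×10⁻⁹) = 3.267×10⁻¹⁹ J.
Energy delivered: (139 mW)(523 s) = 72.70 J.
Photons incident: 72.70 / 3.267×10⁻¹⁹ = 2.225×10²⁰, i.e. 2.225×10²⁰/6.022×10²³ = 3.695×10⁻⁴ mol.
Fraction absorbed: 1 − 10^(−1.39) = 0.9593.
Photons absorbed: 0.9593 × 3.695×10⁻⁴ = 3.545×10⁻⁴ mol.
Product formed: 0.36 × 3.545×10⁻⁴ = 1.276×10⁻⁴ mol.
Rate: 1.276×10⁻⁴ / 523 s = 2.44×10⁻⁷ mol s⁻¹.

2.44×10⁻⁷ mol s⁻¹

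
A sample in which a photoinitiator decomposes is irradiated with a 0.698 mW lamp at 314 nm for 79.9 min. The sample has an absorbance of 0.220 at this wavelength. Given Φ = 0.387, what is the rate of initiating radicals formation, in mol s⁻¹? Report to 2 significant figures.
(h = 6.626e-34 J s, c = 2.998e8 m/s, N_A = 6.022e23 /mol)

Photon energy at 314 nm: hc/λ = (6.626e-34)(2.998e8)/(314e-9) = 6.326e-19 J.
Energy delivered: (0.698 mW)(4794 s) = 3.346 J.
Photons incident: 3.346 / 6.326e-19 = 5.289e18, i.e. 5.289e18/6.022e23 = 8.783e-6 mol.
Fraction absorbed: 1 − 10^(−0.220) = 0.3974.
Photons absorbed: 0.3974 × 8.783e-6 = 3.490e-6 mol.
Product formed: 0.387 × 3.490e-6 = 1.351e-6 mol.
Rate: 1.351e-6 / 4794 s = 2.8e-10 mol s⁻¹.

2.8e-10 mol s⁻¹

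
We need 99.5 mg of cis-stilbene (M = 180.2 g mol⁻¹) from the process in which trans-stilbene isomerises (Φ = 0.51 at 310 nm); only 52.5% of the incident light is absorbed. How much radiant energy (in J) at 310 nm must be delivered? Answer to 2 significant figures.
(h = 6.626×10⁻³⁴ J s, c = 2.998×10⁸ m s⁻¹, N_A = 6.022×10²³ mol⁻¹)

800 J

Product: 99.5 mg / 180.2 g mol⁻¹ = 5.522×10⁻⁴ mol.
Photons that must be absorbed: 5.522×10⁻⁴ / 0.51 = 0.001083 mol.
Incident photons needed: 0.001083 / 0.525 = 0.002063 mol.
Photon energy: hc/λ = 6.408×10⁻¹⁹ J; per mole, 3.859×10⁵ J mol⁻¹.
Energy required: 0.002063 × 3.859×10⁵ = 800 J.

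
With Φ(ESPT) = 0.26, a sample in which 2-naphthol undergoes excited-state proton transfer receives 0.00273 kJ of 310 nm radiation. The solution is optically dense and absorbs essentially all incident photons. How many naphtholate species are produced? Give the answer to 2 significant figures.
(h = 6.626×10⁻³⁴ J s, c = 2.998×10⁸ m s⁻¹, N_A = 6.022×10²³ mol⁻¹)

1.1×10¹⁸ species

Photon energy at 310 nm: hc/λ = (6.626×10⁻³⁴)(2.998×10⁸)/(310×10⁻⁹) = 6.408×10⁻¹⁹ J.
Incident energy: 0.00273 kJ = 2.73 J.
Photons incident: 2.73 / 6.408×10⁻¹⁹ = 4.260×10¹⁸, i.e. 4.260×10¹⁸/6.022×10²³ = 7.074×10⁻⁶ mol.
Product: Φ × n_abs = 0.26 × 7.074×10⁻⁶ = 1.839×10⁻⁶ mol.
As a count: 1.839×10⁻⁶ × 6.022×10²³ = 1.1×10¹⁸.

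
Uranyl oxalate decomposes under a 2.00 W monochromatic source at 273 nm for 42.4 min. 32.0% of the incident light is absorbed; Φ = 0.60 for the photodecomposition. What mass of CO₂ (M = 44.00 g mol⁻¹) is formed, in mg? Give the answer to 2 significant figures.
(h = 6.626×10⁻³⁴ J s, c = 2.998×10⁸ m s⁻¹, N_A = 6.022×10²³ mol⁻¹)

Photon energy at 273 nm: hc/λ = (6.626×10⁻³⁴)(2.998×10⁸)/(273×10⁻⁹) = 7.276×10⁻¹⁹ J.
Energy delivered: (2.00 W)(2544 s) = 5088 J.
Photons incident: 5088 / 7.276×10⁻¹⁹ = 6.993×10²¹, i.e. 6.993×10²¹/6.022×10²³ = 0.01161 mol.
Photons absorbed: 0.320 × 0.01161 = 0.003715 mol.
Product: Φ × n_abs = 0.60 × 0.003715 = 0.002229 mol.
Mass: 0.002229 × 44.00 = 0.09808 g = 98 mg.

98 mg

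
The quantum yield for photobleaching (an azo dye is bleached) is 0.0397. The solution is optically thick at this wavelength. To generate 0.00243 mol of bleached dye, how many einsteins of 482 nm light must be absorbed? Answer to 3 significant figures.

Photons that must be absorbed: 0.00243 / 0.0397 = 0.06121 mol.

0.0612 einstein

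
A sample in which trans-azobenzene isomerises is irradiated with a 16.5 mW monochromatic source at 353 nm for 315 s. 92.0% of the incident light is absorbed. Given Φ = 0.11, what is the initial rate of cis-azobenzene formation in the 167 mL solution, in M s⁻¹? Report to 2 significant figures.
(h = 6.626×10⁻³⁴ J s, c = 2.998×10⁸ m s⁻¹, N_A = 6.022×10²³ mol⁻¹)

Photon energy at 353 nm: hc/λ = (6.626×10⁻³⁴)(2.998×10⁸)/(353×10⁻⁹) = 5.627×10⁻¹⁹ J.
Energy delivered: (16.5 mW)(315 s) = 5.198 J.
Photons incident: 5.198 / 5.627×10⁻¹⁹ = 9.238×10¹⁸, i.e. 9.238×10¹⁸/6.022×10²³ = 1.534×10⁻⁵ mol.
Photons absorbed: 0.920 × 1.534×10⁻⁵ = 1.411×10⁻⁵ mol.
Product formed: 0.11 × 1.411×10⁻⁵ = 1.552×10⁻⁶ mol.
Rate: 1.552×10⁻⁶ mol / (315 s × 0.167 L) = 3.0×10⁻⁸ M s⁻¹.

3.0×10⁻⁸ M s⁻¹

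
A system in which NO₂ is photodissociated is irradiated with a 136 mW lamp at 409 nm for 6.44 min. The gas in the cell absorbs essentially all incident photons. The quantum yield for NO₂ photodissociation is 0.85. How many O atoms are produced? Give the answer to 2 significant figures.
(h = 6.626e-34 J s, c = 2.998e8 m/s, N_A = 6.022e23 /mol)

9.2e19 atoms

Photon energy at 409 nm: hc/λ = (6.626e-34)(2.998e8)/(409e-9) = 4.857e-19 J.
Energy delivered: (136 mW)(386.4 s) = 52.55 J.
Photons incident: 52.55 / 4.857e-19 = 1.082e20, i.e. 1.082e20/6.022e23 = 1.797e-4 mol.
Product: Φ × n_abs = 0.85 × 1.797e-4 = 1.527e-4 mol.
As a count: 1.527e-4 × 6.022e23 = 9.2e19.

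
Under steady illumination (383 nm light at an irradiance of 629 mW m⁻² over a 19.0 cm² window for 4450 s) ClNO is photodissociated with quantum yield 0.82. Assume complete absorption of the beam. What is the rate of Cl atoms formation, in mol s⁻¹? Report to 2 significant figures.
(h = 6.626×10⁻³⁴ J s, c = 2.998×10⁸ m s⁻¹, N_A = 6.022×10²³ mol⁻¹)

Photon energy at 383 nm: hc/λ = (6.626×10⁻³⁴)(2.998×10⁸)/(383×10⁻⁹) = 5.187×10⁻¹⁹ J.
Energy delivered: (629 mW m⁻²)(19.0×10⁻⁴ m²)(4450 s) = 5.318 J.
Photons incident: 5.318 / 5.187×10⁻¹⁹ = 1.025×10¹⁹, i.e. 1.025×10¹⁹/6.022×10²³ = 1.702×10⁻⁵ mol.
Product formed: 0.82 × 1.702×10⁻⁵ = 1.396×10⁻⁵ mol.
Rate: 1.396×10⁻⁵ / 4450 s = 3.1×10⁻⁹ mol s⁻¹.

3.1×10⁻⁹ mol s⁻¹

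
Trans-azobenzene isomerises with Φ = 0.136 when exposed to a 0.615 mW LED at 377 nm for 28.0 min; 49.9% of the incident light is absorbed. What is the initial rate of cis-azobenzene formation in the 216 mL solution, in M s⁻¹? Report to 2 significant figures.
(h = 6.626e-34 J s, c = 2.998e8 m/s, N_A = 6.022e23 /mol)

Photon energy at 377 nm: hc/λ = (6.626e-34)(2.998e8)/(377e-9) = 5.269e-19 J.
Energy delivered: (0.615 mW)(1680 s) = 1.033 J.
Photons incident: 1.033 / 5.269e-19 = 1.961e18, i.e. 1.961e18/6.022e23 = 3.256e-6 mol.
Photons absorbed: 0.499 × 3.256e-6 = 1.625e-6 mol.
Product formed: 0.136 × 1.625e-6 = 2.210e-7 mol.
Rate: 2.210e-7 mol / (1680 s × 0.216 L) = 6.1e-10 M s⁻¹.

6.1e-10 M s⁻¹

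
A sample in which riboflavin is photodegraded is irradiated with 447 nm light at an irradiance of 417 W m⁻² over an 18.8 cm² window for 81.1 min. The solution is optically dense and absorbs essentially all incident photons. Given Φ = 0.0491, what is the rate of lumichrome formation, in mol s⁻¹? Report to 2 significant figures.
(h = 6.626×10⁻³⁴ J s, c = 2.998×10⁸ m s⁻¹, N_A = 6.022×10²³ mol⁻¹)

1.4×10⁻⁷ mol s⁻¹

Photon energy at 447 nm: hc/λ = (6.626×10⁻³⁴)(2.998×10⁸)/(447×10⁻⁹) = 4.444×10⁻¹⁹ J.
Energy delivered: (417 W m⁻²)(18.8×10⁻⁴ m²)(4866 s) = 3815 J.
Photons incident: 3815 / 4.444×10⁻¹⁹ = 8.585×10²¹, i.e. 8.585×10²¹/6.022×10²³ = 0.01426 mol.
Product formed: 0.0491 × 0.01426 = 7.002×10⁻⁴ mol.
Rate: 7.002×10⁻⁴ / 4866 s = 1.4×10⁻⁷ mol s⁻¹.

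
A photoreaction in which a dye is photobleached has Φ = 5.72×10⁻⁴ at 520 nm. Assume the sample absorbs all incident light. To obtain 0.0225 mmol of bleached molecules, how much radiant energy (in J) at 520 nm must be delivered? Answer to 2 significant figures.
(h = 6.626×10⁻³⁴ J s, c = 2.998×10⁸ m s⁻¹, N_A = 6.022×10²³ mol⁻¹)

9000 J

Product: 0.0225 mmol = 2.25×10⁻⁵ mol.
Photons that must be absorbed: 2.25×10⁻⁵ / 5.72×10⁻⁴ = 0.03934 mol.
Photon energy: hc/λ = 3.820×10⁻¹⁹ J; per mole, 2.300×10⁵ J mol⁻¹.
Energy required: 0.03934 × 2.300×10⁵ = 9000 J.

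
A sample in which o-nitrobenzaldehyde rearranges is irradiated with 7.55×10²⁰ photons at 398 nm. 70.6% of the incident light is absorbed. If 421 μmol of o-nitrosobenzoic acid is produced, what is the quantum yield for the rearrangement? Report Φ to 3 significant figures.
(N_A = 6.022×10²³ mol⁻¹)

Φ = 0.476

Product: 421 μmol = 4.21×10⁻⁴ mol.
Moles of photons: 7.55×10²⁰ / 6.022×10²³ = 0.001254 mol.
Photons absorbed: 0.706 × 0.001254 = 8.853×10⁻⁴ mol.
Φ = 4.21×10⁻⁴ mol / 8.853×10⁻⁴ mol photons = 0.476.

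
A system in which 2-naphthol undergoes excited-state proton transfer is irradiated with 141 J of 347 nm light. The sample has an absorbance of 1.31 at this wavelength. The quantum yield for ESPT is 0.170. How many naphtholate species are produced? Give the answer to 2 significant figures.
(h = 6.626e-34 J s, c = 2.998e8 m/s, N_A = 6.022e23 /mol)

4.0e19 species

Photon energy at 347 nm: hc/λ = (6.626e-34)(2.998e8)/(347e-9) = 5.725e-19 J.
Photons incident: 141 / 5.725e-19 = 2.463e20, i.e. 2.463e20/6.022e23 = 4.090e-4 mol.
Fraction absorbed: 1 − 10^(−1.31) = 0.9510.
Photons absorbed: 0.9510 × 4.090e-4 = 3.890e-4 mol.
Product: Φ × n_abs = 0.170 × 3.890e-4 = 6.613e-5 mol.
As a count: 6.613e-5 × 6.022e23 = 4.0e19.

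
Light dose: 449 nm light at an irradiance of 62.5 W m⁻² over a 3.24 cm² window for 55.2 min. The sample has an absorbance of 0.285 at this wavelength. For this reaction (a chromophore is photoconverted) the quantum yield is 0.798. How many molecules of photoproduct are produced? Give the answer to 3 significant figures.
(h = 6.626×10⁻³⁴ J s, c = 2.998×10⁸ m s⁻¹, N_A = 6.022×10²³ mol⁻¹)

Photon energy at 449 nm: hc/λ = (6.626×10⁻³⁴)(2.998×10⁸)/(449×10⁻⁹) = 4.424×10⁻¹⁹ J.
Energy delivered: (62.5 W m⁻²)(3.24×10⁻⁴ m²)(3312 s) = 67.07 J.
Photons incident: 67.07 / 4.424×10⁻¹⁹ = 1.516×10²⁰, i.e. 1.516×10²⁰/6.022×10²³ = 2.517×10⁻⁴ mol.
Fraction absorbed: 1 − 10^(−0.285) = 0.4812.
Photons absorbed: 0.4812 × 2.517×10⁻⁴ = 1.211×10⁻⁴ mol.
Product: Φ × n_abs = 0.798 × 1.211×10⁻⁴ = 9.664×10⁻⁵ mol.
As a count: 9.664×10⁻⁵ × 6.022×10²³ = 5.82×10¹⁹.

5.82×10¹⁹ molecules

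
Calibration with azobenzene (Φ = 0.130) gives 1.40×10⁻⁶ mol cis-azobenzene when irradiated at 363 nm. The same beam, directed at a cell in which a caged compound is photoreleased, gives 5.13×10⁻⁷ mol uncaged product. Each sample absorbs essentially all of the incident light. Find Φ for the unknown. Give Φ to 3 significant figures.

Photons absorbed by the actinometer: 1.40×10⁻⁶ / 0.130 = 1.077×10⁻⁵ mol.
Φ(unknown) = 5.13×10⁻⁷ / 1.077×10⁻⁵ = 0.0476.

Φ = 0.0476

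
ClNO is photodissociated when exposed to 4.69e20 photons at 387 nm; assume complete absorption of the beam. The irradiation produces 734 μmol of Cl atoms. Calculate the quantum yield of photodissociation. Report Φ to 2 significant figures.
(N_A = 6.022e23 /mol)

Product: 734 μmol = 7.34e-4 mol.
Moles of photons: 4.69e20 / 6.022e23 = 7.788e-4 mol.
Φ = 7.34e-4 mol / 7.788e-4 mol photons = 0.94.

Φ = 0.94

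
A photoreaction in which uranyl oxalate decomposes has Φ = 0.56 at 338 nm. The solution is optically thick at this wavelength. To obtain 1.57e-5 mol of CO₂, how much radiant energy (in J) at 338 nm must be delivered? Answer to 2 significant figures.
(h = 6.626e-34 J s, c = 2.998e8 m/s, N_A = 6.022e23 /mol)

9.9 J

Photons that must be absorbed: 1.57e-5 / 0.56 = 2.804e-5 mol.
Photon energy: hc/λ = 5.877e-19 J; per mole, 3.539e5 J mol⁻¹.
Energy required: 2.804e-5 × 3.539e5 = 9.9 J.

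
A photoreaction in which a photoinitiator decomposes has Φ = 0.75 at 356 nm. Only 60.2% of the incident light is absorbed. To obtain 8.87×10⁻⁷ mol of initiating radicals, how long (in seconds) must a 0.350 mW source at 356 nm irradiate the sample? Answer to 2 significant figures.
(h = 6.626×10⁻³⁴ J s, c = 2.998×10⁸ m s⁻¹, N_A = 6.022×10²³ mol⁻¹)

t ≈ 1900 s

Photons that must be absorbed: 8.87×10⁻⁷ / 0.75 = 1.183×10⁻⁶ mol.
Incident photons needed: 1.183×10⁻⁶ / 0.602 = 1.965×10⁻⁶ mol.
Photon energy: hc/λ = 5.580×10⁻¹⁹ J; per mole, 3.360×10⁵ J mol⁻¹.
Energy required: 1.965×10⁻⁶ × 3.360×10⁵ = 0.6602 J.
Time: 0.6602 J / 0.00035 W = 1900 s.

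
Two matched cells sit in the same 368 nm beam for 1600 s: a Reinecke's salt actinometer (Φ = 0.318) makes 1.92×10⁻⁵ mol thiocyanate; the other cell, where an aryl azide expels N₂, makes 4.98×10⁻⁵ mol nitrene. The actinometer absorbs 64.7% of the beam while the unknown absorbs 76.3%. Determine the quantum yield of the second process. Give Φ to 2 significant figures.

Photons absorbed by the actinometer: 1.92×10⁻⁵ / 0.318 = 6.038×10⁻⁵ mol.
Incident flux: 6.038×10⁻⁵ / 0.647 = 9.332×10⁻⁵ einstein.
Absorbed by unknown: 0.763 × 9.332×10⁻⁵ = 7.120×10⁻⁵ mol.
Φ(unknown) = 4.98×10⁻⁵ / 7.120×10⁻⁵ = 0.70.

Φ = 0.70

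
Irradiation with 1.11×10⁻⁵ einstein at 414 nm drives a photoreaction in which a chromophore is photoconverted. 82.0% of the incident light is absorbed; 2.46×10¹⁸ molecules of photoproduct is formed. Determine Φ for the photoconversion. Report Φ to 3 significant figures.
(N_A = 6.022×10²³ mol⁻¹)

Product: 2.46×10¹⁸ / 6.022×10²³ = 4.085×10⁻⁶ mol.
Photons absorbed: 0.820 × 1.11×10⁻⁵ = 9.102×10⁻⁶ mol.
Φ = 4.085×10⁻⁶ mol / 9.102×10⁻⁶ mol photons = 0.449.

Φ = 0.449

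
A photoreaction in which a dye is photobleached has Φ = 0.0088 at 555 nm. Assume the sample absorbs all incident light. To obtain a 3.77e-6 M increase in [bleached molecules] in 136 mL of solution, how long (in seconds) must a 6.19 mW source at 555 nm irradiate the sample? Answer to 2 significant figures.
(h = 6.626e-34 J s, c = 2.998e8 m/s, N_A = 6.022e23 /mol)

t ≈ 2000 s

Product: (3.77e-6 M)(0.136 L) = 5.127e-7 mol.
Photons that must be absorbed: 5.127e-7 / 0.0088 = 5.826e-5 mol.
Photon energy: hc/λ = 3.579e-19 J; per mole, 2.155e5 J mol⁻¹.
Energy required: 5.826e-5 × 2.155e5 = 12.56 J.
Time: 12.56 J / 0.00619 W = 2000 s.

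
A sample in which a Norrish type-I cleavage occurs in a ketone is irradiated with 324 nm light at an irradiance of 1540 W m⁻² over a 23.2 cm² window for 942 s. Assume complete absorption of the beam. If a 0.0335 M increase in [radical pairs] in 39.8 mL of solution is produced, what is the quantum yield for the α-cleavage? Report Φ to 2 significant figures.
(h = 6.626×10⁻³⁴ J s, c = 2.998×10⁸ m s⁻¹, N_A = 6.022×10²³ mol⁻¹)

Product: (0.0335 M)(0.0398 L) = 0.001333 mol.
Photon energy at 324 nm: hc/λ = (6.626×10⁻³⁴)(2.998×10⁸)/(324×10⁻⁹) = 6.131×10⁻¹⁹ J.
Energy delivered: (1540 W m⁻²)(23.2×10⁻⁴ m²)(942 s) = 3366 J.
Photons incident: 3366 / 6.131×10⁻¹⁹ = 5.490×10²¹, i.e. 5.490×10²¹/6.022×10²³ = 0.009117 mol.
Φ = 0.001333 mol / 0.009117 mol photons = 0.15.

Φ = 0.15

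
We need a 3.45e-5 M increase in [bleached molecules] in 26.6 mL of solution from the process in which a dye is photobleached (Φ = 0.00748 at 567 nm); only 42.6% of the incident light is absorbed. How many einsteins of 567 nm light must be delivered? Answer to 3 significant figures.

Product: (3.45e-5 M)(0.0266 L) = 9.177e-7 mol.
Photons that must be absorbed: 9.177e-7 / 0.00748 = 1.227e-4 mol.
Incident photons needed: 1.227e-4 / 0.426 = 2.880e-4 mol.

2.88e-4 einstein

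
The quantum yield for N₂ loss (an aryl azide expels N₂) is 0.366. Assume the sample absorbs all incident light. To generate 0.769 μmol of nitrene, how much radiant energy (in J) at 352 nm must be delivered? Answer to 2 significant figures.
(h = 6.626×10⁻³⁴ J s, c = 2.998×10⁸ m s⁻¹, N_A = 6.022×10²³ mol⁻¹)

Product: 0.769 μmol = 7.69×10⁻⁷ mol.
Photons that must be absorbed: 7.69×10⁻⁷ / 0.366 = 2.101×10⁻⁶ mol.
Photon energy: hc/λ = 5.643×10⁻¹⁹ J; per mole, 3.398×10⁵ J mol⁻¹.
Energy required: 2.101×10⁻⁶ × 3.398×10⁵ = 0.71 J.

0.71 J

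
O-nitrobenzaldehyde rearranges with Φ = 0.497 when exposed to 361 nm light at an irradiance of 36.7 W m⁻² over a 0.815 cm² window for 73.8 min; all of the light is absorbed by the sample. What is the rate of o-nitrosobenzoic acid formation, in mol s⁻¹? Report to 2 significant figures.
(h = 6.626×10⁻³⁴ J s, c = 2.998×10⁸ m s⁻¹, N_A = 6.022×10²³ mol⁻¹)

Photon energy at 361 nm: hc/λ = (6.626×10⁻³⁴)(2.998×10⁸)/(361×10⁻⁹) = 5.503×10⁻¹⁹ J.
Energy delivered: (36.7 W m⁻²)(0.815×10⁻⁴ m²)(4428 s) = 13.24 J.
Photons incident: 13.24 / 5.503×10⁻¹⁹ = 2.406×10¹⁹, i.e. 2.406×10¹⁹/6.022×10²³ = 3.995×10⁻⁵ mol.
Product formed: 0.497 × 3.995×10⁻⁵ = 1.986×10⁻⁵ mol.
Rate: 1.986×10⁻⁵ / 4428 s = 4.5×10⁻⁹ mol s⁻¹.

4.5×10⁻⁹ mol s⁻¹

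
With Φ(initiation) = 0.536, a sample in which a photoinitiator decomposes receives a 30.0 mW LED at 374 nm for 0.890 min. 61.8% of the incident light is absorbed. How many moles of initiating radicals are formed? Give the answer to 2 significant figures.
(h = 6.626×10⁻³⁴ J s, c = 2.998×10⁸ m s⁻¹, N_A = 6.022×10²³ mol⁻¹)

1.7×10⁻⁶ mol

Photon energy at 374 nm: hc/λ = (6.626×10⁻³⁴)(2.998×10⁸)/(374×10⁻⁹) = 5.311×10⁻¹⁹ J.
Energy delivered: (30.0 mW)(53.4 s) = 1.602 J.
Photons incident: 1.602 / 5.311×10⁻¹⁹ = 3.016×10¹⁸, i.e. 3.016×10¹⁸/6.022×10²³ = 5.008×10⁻⁶ mol.
Photons absorbed: 0.618 × 5.008×10⁻⁶ = 3.095×10⁻⁶ mol.
Product: Φ × n_abs = 0.536 × 3.095×10⁻⁶ = 1.659×10⁻⁶ mol.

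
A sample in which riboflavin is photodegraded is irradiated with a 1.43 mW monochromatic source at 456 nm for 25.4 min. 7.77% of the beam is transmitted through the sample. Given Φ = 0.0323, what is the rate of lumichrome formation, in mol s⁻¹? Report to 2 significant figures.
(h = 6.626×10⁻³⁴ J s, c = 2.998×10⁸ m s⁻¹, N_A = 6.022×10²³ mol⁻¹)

Photon energy at 456 nm: hc/λ = (6.626×10⁻³⁴)(2.998×10⁸)/(456×10⁻⁹) = 4.356×10⁻¹⁹ J.
Energy delivered: (1.43 mW)(1524 s) = 2.179 J.
Photons incident: 2.179 / 4.356×10⁻¹⁹ = 5.002×10¹⁸, i.e. 5.002×10¹⁸/6.022×10²³ = 8.306×10⁻⁶ mol.
Fraction absorbed: 1 − 7.77/100 = 0.9223.
Photons absorbed: 0.9223 × 8.306×10⁻⁶ = 7.661×10⁻⁶ mol.
Product formed: 0.0323 × 7.661×10⁻⁶ = 2.475×10⁻⁷ mol.
Rate: 2.475×10⁻⁷ / 1524 s = 1.6×10⁻¹⁰ mol s⁻¹.

1.6×10⁻¹⁰ mol s⁻¹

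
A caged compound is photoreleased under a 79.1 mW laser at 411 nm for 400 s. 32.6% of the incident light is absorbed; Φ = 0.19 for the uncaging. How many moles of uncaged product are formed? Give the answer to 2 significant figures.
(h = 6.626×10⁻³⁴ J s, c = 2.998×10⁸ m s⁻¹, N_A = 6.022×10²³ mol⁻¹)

6.7×10⁻⁶ mol

Photon energy at 411 nm: hc/λ = (6.626×10⁻³⁴)(2.998×10⁸)/(411×10⁻⁹) = 4.833×10⁻¹⁹ J.
Energy delivered: (79.1 mW)(400 s) = 31.64 J.
Photons incident: 31.64 / 4.833×10⁻¹⁹ = 6.547×10¹⁹, i.e. 6.547×10¹⁹/6.022×10²³ = 1.087×10⁻⁴ mol.
Photons absorbed: 0.326 × 1.087×10⁻⁴ = 3.544×10⁻⁵ mol.
Product: Φ × n_abs = 0.19 × 3.544×10⁻⁵ = 6.734×10⁻⁶ mol.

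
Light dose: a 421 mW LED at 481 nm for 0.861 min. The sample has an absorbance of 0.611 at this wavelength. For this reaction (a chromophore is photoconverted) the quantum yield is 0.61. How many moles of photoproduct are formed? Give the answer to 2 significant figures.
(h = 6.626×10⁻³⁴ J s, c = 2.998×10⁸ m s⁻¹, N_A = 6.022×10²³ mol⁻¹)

Photon energy at 481 nm: hc/λ = (6.626×10⁻³⁴)(2.998×10⁸)/(481×10⁻⁹) = 4.130×10⁻¹⁹ J.
Energy delivered: (421 mW)(51.66 s) = 21.75 J.
Photons incident: 21.75 / 4.130×10⁻¹⁹ = 5.266×10¹⁹, i.e. 5.266×10¹⁹/6.022×10²³ = 8.745×10⁻⁵ mol.
Fraction absorbed: 1 − 10^(−0.611) = 0.7551.
Photons absorbed: 0.7551 × 8.745×10⁻⁵ = 6.603×10⁻⁵ mol.
Product: Φ × n_abs = 0.61 × 6.603×10⁻⁵ = 4.028×10⁻⁵ mol.

4.0×10⁻⁵ mol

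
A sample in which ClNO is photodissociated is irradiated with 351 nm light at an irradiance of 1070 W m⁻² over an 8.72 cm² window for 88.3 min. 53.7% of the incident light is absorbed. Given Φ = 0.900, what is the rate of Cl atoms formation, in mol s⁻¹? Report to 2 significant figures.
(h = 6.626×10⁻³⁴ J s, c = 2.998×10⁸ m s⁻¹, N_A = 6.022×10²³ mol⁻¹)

1.3×10⁻⁶ mol s⁻¹

Photon energy at 351 nm: hc/λ = (6.626×10⁻³⁴)(2.998×10⁸)/(351×10⁻⁹) = 5.659×10⁻¹⁹ J.
Energy delivered: (1070 W m⁻²)(8.72×10⁻⁴ m²)(5298 s) = 4943 J.
Photons incident: 4943 / 5.659×10⁻¹⁹ = 8.735×10²¹, i.e. 8.735×10²¹/6.022×10²³ = 0.01451 mol.
Photons absorbed: 0.537 × 0.01451 = 0.007792 mol.
Product formed: 0.900 × 0.007792 = 0.007013 mol.
Rate: 0.007013 / 5298 s = 1.3×10⁻⁶ mol s⁻¹.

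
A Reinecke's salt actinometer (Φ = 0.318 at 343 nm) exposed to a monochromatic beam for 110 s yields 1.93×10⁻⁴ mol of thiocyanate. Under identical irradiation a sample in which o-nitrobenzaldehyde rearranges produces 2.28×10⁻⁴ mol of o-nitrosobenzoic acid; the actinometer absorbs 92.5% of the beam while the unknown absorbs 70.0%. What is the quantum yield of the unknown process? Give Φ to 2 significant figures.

Φ = 0.50

Photons absorbed by the actinometer: 1.93×10⁻⁴ / 0.318 = 6.069×10⁻⁴ mol.
Incident flux: 6.069×10⁻⁴ / 0.925 = 6.561×10⁻⁴ einstein.
Absorbed by unknown: 0.700 × 6.561×10⁻⁴ = 4.593×10⁻⁴ mol.
Φ(unknown) = 2.28×10⁻⁴ / 4.593×10⁻⁴ = 0.50.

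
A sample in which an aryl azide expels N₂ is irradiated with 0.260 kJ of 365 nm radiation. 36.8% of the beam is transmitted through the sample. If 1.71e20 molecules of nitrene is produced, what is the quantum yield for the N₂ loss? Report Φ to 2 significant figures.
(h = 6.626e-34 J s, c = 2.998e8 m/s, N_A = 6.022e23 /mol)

Product: 1.71e20 / 6.022e23 = 2.840e-4 mol.
Photon energy at 365 nm: hc/λ = (6.626e-34)(2.998e8)/(365e-9) = 5.442e-19 J.
Incident energy: 0.260 kJ = 260 J.
Photons incident: 260 / 5.442e-19 = 4.778e20, i.e. 4.778e20/6.022e23 = 7.934e-4 mol.
Fraction absorbed: 1 − 36.8/100 = 0.6320.
Photons absorbed: 0.6320 × 7.934e-4 = 5.014e-4 mol.
Φ = 2.840e-4 mol / 5.014e-4 mol photons = 0.57.

Φ = 0.57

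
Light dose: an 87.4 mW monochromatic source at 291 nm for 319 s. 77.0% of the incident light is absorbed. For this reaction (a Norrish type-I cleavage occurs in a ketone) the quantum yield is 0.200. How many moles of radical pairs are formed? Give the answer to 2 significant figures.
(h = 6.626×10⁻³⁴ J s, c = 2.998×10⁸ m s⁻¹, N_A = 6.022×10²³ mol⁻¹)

Photon energy at 291 nm: hc/λ = (6.626×10⁻³⁴)(2.998×10⁸)/(291×10⁻⁹) = 6.826×10⁻¹⁹ J.
Energy delivered: (87.4 mW)(319 s) = 27.88 J.
Photons incident: 27.88 / 6.826×10⁻¹⁹ = 4.084×10¹⁹, i.e. 4.084×10¹⁹/6.022×10²³ = 6.782×10⁻⁵ mol.
Photons absorbed: 0.770 × 6.782×10⁻⁵ = 5.222×10⁻⁵ mol.
Product: Φ × n_abs = 0.200 × 5.222×10⁻⁵ = 1.044×10⁻⁵ mol.

1.0×10⁻⁵ mol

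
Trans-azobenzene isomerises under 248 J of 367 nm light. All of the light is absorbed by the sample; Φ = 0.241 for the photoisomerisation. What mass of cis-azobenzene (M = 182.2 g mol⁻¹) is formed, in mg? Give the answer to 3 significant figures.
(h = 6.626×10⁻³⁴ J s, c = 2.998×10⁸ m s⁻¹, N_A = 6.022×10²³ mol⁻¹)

Photon energy at 367 nm: hc/λ = (6.626×10⁻³⁴)(2.998×10⁸)/(367×10⁻⁹) = 5.413×10⁻¹⁹ J.
Photons incident: 248 / 5.413×10⁻¹⁹ = 4.582×10²⁰, i.e. 4.582×10²⁰/6.022×10²³ = 7.609×10⁻⁴ mol.
Product: Φ × n_abs = 0.241 × 7.609×10⁻⁴ = 1.834×10⁻⁴ mol.
Mass: 1.834×10⁻⁴ × 182.2 = 0.03342 g = 33.4 mg.

33.4 mg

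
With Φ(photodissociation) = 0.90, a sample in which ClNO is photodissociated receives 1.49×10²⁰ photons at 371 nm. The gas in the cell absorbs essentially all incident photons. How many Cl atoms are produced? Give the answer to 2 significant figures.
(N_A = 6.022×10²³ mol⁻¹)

1.3×10²⁰ atoms

Moles of photons: 1.49×10²⁰ / 6.022×10²³ = 2.474×10⁻⁴ mol.
Product: Φ × n_abs = 0.90 × 2.474×10⁻⁴ = 2.227×10⁻⁴ mol.
As a count: 2.227×10⁻⁴ × 6.022×10²³ = 1.3×10²⁰.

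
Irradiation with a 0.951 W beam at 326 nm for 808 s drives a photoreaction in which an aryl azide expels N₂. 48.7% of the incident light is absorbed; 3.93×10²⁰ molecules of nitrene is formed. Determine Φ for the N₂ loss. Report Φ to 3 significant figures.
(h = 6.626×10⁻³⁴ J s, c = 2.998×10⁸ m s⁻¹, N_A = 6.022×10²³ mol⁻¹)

Product: 3.93×10²⁰ / 6.022×10²³ = 6.526×10⁻⁴ mol.
Photon energy at 326 nm: hc/λ = (6.626×10⁻³⁴)(2.998×10⁸)/(326×10⁻⁹) = 6.093×10⁻¹⁹ J.
Energy delivered: (0.951 W)(808 s) = 768.4 J.
Photons incident: 768.4 / 6.093×10⁻¹⁹ = 1.261×10²¹, i.e. 1.261×10²¹/6.022×10²³ = 0.002094 mol.
Photons absorbed: 0.487 × 0.002094 = 0.001020 mol.
Φ = 6.526×10⁻⁴ mol / 0.001020 mol photons = 0.640.

Φ = 0.640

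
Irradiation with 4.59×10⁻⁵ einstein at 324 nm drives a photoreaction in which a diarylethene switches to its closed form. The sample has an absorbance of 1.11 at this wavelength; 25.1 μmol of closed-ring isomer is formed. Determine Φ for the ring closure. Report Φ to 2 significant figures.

Φ = 0.59

Product: 25.1 μmol = 2.51×10⁻⁵ mol.
Fraction absorbed: 1 − 10^(−1.11) = 0.9224.
Photons absorbed: 0.9224 × 4.59×10⁻⁵ = 4.234×10⁻⁵ mol.
Φ = 2.51×10⁻⁵ mol / 4.234×10⁻⁵ mol photons = 0.59.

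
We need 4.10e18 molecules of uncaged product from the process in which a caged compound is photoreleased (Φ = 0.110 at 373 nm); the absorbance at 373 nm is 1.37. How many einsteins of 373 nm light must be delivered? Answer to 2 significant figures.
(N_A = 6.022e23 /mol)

Product: 4.10e18 / 6.022e23 = 6.808e-6 mol.
Photons that must be absorbed: 6.808e-6 / 0.110 = 6.189e-5 mol.
Fraction absorbed: 1 − 10^(−1.37) = 0.9573.
Incident photons needed: 6.189e-5 / 0.9573 = 6.465e-5 mol.

6.5e-5 einstein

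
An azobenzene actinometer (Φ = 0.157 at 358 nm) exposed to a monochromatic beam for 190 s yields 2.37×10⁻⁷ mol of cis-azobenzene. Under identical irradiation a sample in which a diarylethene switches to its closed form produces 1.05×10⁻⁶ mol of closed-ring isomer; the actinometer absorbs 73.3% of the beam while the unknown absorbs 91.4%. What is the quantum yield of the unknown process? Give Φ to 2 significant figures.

Φ = 0.56

Photons absorbed by the actinometer: 2.37×10⁻⁷ / 0.157 = 1.510×10⁻⁶ mol.
Incident flux: 1.510×10⁻⁶ / 0.733 = 2.060×10⁻⁶ einstein.
Absorbed by unknown: 0.914 × 2.060×10⁻⁶ = 1.883×10⁻⁶ mol.
Φ(unknown) = 1.05×10⁻⁶ / 1.883×10⁻⁶ = 0.56.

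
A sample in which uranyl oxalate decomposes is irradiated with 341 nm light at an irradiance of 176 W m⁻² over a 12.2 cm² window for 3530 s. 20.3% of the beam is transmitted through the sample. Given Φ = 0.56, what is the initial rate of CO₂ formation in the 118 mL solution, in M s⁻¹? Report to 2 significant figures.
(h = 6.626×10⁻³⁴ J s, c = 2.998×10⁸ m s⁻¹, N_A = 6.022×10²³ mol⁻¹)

Photon energy at 341 nm: hc/λ = (6.626×10⁻³⁴)(2.998×10⁸)/(341×10⁻⁹) = 5.825×10⁻¹⁹ J.
Energy delivered: (176 W m⁻²)(12.2×10⁻⁴ m²)(3530 s) = 758.0 J.
Photons incident: 758.0 / 5.825×10⁻¹⁹ = 1.301×10²¹, i.e. 1.301×10²¹/6.022×10²³ = 0.002160 mol.
Fraction absorbed: 1 − 20.3/100 = 0.7970.
Photons absorbed: 0.7970 × 0.002160 = 0.001722 mol.
Product formed: 0.56 × 0.001722 = 9.643×10⁻⁴ mol.
Rate: 9.643×10⁻⁴ mol / (3530 s × 0.118 L) = 2.3×10⁻⁶ M s⁻¹.

2.3×10⁻⁶ M s⁻¹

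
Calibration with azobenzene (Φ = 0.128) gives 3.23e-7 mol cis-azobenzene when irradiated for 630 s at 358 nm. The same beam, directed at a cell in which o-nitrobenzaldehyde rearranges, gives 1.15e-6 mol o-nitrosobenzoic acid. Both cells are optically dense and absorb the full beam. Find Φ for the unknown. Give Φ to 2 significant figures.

Φ = 0.46

Photons absorbed by the actinometer: 3.23e-7 / 0.128 = 2.523e-6 mol.
Φ(unknown) = 1.15e-6 / 2.523e-6 = 0.46.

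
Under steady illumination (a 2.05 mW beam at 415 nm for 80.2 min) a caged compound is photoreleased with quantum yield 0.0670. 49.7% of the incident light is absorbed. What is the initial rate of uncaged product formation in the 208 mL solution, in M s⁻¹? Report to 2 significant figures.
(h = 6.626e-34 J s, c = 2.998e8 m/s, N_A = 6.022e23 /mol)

Photon energy at 415 nm: hc/λ = (6.626e-34)(2.998e8)/(415e-9) = 4.787e-19 J.
Energy delivered: (2.05 mW)(4812 s) = 9.865 J.
Photons incident: 9.865 / 4.787e-19 = 2.061e19, i.e. 2.061e19/6.022e23 = 3.422e-5 mol.
Photons absorbed: 0.497 × 3.422e-5 = 1.701e-5 mol.
Product formed: 0.0670 × 1.701e-5 = 1.140e-6 mol.
Rate: 1.140e-6 mol / (4812 s × 0.208 L) = 1.1e-9 M s⁻¹.

1.1e-9 M s⁻¹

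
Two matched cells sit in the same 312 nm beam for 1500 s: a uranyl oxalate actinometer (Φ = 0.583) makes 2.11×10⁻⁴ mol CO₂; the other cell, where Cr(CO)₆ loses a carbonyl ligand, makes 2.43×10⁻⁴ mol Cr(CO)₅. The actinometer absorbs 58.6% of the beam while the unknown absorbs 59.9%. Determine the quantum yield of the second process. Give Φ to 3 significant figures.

Φ = 0.657

Photons absorbed by the actinometer: 2.11×10⁻⁴ / 0.583 = 3.619×10⁻⁴ mol.
Incident flux: 3.619×10⁻⁴ / 0.586 = 6.176×10⁻⁴ einstein.
Absorbed by unknown: 0.599 × 6.176×10⁻⁴ = 3.699×10⁻⁴ mol.
Φ(unknown) = 2.43×10⁻⁴ / 3.699×10⁻⁴ = 0.657.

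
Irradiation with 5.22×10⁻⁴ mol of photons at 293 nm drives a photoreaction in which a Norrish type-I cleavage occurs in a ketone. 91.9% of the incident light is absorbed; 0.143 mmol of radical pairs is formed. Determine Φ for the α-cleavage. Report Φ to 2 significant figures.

Product: 0.143 mmol = 1.43×10⁻⁴ mol.
Photons absorbed: 0.919 × 5.22×10⁻⁴ = 4.797×10⁻⁴ mol.
Φ = 1.43×10⁻⁴ mol / 4.797×10⁻⁴ mol photons = 0.30.

Φ = 0.30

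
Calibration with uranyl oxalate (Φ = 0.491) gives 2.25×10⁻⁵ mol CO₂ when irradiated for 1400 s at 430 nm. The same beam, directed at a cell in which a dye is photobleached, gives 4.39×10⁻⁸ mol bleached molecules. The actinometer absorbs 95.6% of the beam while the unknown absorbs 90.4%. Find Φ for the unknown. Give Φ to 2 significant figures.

Photons absorbed by the actinometer: 2.25×10⁻⁵ / 0.491 = 4.582×10⁻⁵ mol.
Incident flux: 4.582×10⁻⁵ / 0.956 = 4.793×10⁻⁵ einstein.
Absorbed by unknown: 0.904 × 4.793×10⁻⁵ = 4.333×10⁻⁵ mol.
Φ(unknown) = 4.39×10⁻⁸ / 4.333×10⁻⁵ = 0.0010.

Φ = 0.0010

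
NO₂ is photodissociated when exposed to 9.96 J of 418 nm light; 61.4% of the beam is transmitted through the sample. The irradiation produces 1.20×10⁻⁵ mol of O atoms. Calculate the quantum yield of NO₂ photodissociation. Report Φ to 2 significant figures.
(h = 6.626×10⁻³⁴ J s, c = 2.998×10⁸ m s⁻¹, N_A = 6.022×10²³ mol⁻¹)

Φ = 0.89

Photon energy at 418 nm: hc/λ = (6.626×10⁻³⁴)(2.998×10⁸)/(418×10⁻⁹) = 4.752×10⁻¹⁹ J.
Photons incident: 9.96 / 4.752×10⁻¹⁹ = 2.096×10¹⁹, i.e. 2.096×10¹⁹/6.022×10²³ = 3.481×10⁻⁵ mol.
Fraction absorbed: 1 − 61.4/100 = 0.3860.
Photons absorbed: 0.3860 × 3.481×10⁻⁵ = 1.344×10⁻⁵ mol.
Φ = 1.20×10⁻⁵ mol / 1.344×10⁻⁵ mol photons = 0.89.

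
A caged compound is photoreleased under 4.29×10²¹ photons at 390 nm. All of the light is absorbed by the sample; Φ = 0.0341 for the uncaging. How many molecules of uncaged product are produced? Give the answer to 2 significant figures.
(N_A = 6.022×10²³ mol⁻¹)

1.5×10²⁰ molecules

Moles of photons: 4.29×10²¹ / 6.022×10²³ = 0.007124 mol.
Product: Φ × n_abs = 0.0341 × 0.007124 = 2.429×10⁻⁴ mol.
As a count: 2.429×10⁻⁴ × 6.022×10²³ = 1.5×10²⁰.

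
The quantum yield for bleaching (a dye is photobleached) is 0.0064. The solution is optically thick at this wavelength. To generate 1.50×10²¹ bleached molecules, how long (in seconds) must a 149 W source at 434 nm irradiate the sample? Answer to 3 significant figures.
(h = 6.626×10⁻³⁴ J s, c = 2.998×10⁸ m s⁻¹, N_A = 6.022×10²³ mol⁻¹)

t ≈ 720 s

Product: 1.50×10²¹ / 6.022×10²³ = 0.002491 mol.
Photons that must be absorbed: 0.002491 / 0.0064 = 0.3892 mol.
Photon energy: hc/λ = 4.577×10⁻¹⁹ J; per mole, 2.756×10⁵ J mol⁻¹.
Energy required: 0.3892 × 2.756×10⁵ = 1.073×10⁵ J.
Time: 1.073×10⁵ J / 149 W = 720 s.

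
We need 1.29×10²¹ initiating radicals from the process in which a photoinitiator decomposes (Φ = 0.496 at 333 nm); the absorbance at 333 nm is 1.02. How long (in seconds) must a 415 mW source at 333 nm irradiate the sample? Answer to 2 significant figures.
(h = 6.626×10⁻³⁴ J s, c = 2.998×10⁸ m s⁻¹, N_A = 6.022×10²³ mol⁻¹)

Product: 1.29×10²¹ / 6.022×10²³ = 0.002142 mol.
Photons that must be absorbed: 0.002142 / 0.496 = 0.004319 mol.
Fraction absorbed: 1 − 10^(−1.02) = 0.9045.
Incident photons needed: 0.004319 / 0.9045 = 0.004775 mol.
Photon energy: hc/λ = 5.965×10⁻¹⁹ J; per mole, 3.592×10⁵ J mol⁻¹.
Energy required: 0.004775 × 3.592×10⁵ = 1715 J.
Time: 1715 J / 0.415 W = 4100 s.

t ≈ 4100 s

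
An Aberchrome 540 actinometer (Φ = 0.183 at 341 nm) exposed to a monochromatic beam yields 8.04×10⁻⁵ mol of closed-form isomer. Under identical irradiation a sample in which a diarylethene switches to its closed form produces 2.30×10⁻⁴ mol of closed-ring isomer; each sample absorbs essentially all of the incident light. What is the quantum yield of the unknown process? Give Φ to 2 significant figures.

Photons absorbed by the actinometer: 8.04×10⁻⁵ / 0.183 = 4.393×10⁻⁴ mol.
Φ(unknown) = 2.30×10⁻⁴ / 4.393×10⁻⁴ = 0.52.

Φ = 0.52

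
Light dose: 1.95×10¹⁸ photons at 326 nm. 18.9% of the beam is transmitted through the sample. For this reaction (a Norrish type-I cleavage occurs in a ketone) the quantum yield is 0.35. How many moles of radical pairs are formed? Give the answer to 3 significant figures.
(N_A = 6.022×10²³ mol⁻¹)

Moles of photons: 1.95×10¹⁸ / 6.022×10²³ = 3.238×10⁻⁶ mol.
Fraction absorbed: 1 − 18.9/100 = 0.8110.
Photons absorbed: 0.8110 × 3.238×10⁻⁶ = 2.626×10⁻⁶ mol.
Product: Φ × n_abs = 0.35 × 2.626×10⁻⁶ = 9.191×10⁻⁷ mol.

9.19×10⁻⁷ mol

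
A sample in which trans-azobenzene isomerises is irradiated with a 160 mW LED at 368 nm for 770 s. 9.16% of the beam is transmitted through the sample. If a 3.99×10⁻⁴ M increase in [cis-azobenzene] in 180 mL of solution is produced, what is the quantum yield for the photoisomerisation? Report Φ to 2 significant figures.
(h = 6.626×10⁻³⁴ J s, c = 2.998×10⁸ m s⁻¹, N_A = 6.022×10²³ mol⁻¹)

Φ = 0.21

Product: (3.99×10⁻⁴ M)(0.18 L) = 7.182×10⁻⁵ mol.
Photon energy at 368 nm: hc/λ = (6.626×10⁻³⁴)(2.998×10⁸)/(368×10⁻⁹) = 5.398×10⁻¹⁹ J.
Energy delivered: (160 mW)(770 s) = 123.2 J.
Photons incident: 123.2 / 5.398×10⁻¹⁹ = 2.282×10²⁰, i.e. 2.282×10²⁰/6.022×10²³ = 3.789×10⁻⁴ mol.
Fraction absorbed: 1 − 9.16/100 = 0.9084.
Photons absorbed: 0.9084 × 3.789×10⁻⁴ = 3.442×10⁻⁴ mol.
Φ = 7.182×10⁻⁵ mol / 3.442×10⁻⁴ mol photons = 0.21.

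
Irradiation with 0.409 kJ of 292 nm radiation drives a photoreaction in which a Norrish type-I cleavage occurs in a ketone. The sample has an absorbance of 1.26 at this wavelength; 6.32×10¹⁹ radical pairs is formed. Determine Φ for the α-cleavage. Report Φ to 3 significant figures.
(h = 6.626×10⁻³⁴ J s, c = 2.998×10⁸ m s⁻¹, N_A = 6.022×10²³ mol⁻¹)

Product: 6.32×10¹⁹ / 6.022×10²³ = 1.049×10⁻⁴ mol.
Photon energy at 292 nm: hc/λ = (6.626×10⁻³⁴)(2.998×10⁸)/(292×10⁻⁹) = 6.803×10⁻¹⁹ J.
Incident energy: 0.409 kJ = 409 J.
Photons incident: 409 / 6.803×10⁻¹⁹ = 6.012×10²⁰, i.e. 6.012×10²⁰/6.022×10²³ = 9.983×10⁻⁴ mol.
Fraction absorbed: 1 − 10^(−1.26) = 0.9450.
Photons absorbed: 0.9450 × 9.983×10⁻⁴ = 9.434×10⁻⁴ mol.
Φ = 1.049×10⁻⁴ mol / 9.434×10⁻⁴ mol photons = 0.111.

Φ = 0.111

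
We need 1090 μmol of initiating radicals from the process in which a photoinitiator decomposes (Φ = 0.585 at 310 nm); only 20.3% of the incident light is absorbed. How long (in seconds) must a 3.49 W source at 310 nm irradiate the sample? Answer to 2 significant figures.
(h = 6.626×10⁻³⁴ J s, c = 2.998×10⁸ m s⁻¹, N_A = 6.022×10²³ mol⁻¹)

Product: 1090 μmol = 0.00109 mol.
Photons that must be absorbed: 0.00109 / 0.585 = 0.001863 mol.
Incident photons needed: 0.001863 / 0.203 = 0.009177 mol.
Photon energy: hc/λ = 6.408×10⁻¹⁹ J; per mole, 3.859×10⁵ J mol⁻¹.
Energy required: 0.009177 × 3.859×10⁵ = 3541 J.
Time: 3541 J / 3.49 W = 1000 s.

t ≈ 1000 s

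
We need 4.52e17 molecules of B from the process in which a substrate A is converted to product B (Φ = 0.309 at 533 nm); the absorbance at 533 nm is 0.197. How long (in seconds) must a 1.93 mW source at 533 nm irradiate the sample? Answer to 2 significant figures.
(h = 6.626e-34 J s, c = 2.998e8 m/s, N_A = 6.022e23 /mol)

t ≈ 770 s

Product: 4.52e17 / 6.022e23 = 7.506e-7 mol.
Photons that must be absorbed: 7.506e-7 / 0.309 = 2.429e-6 mol.
Fraction absorbed: 1 − 10^(−0.197) = 0.3647.
Incident photons needed: 2.429e-6 / 0.3647 = 6.660e-6 mol.
Photon energy: hc/λ = 3.727e-19 J; per mole, 2.244e5 J mol⁻¹.
Energy required: 6.660e-6 × 2.244e5 = 1.495 J.
Time: 1.495 J / 0.00193 W = 770 s.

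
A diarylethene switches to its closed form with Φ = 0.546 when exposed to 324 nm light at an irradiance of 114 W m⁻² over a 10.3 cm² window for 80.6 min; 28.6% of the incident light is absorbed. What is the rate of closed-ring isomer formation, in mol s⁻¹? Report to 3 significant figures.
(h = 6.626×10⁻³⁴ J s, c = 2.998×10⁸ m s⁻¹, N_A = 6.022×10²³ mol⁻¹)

Photon energy at 324 nm: hc/λ = (6.626×10⁻³⁴)(2.998×10⁸)/(324×10⁻⁹) = 6.131×10⁻¹⁹ J.
Energy delivered: (114 W m⁻²)(10.3×10⁻⁴ m²)(4836 s) = 567.8 J.
Photons incident: 567.8 / 6.131×10⁻¹⁹ = 9.261×10²⁰, i.e. 9.261×10²⁰/6.022×10²³ = 0.001538 mol.
Photons absorbed: 0.286 × 0.001538 = 4.399×10⁻⁴ mol.
Product formed: 0.546 × 4.399×10⁻⁴ = 2.402×10⁻⁴ mol.
Rate: 2.402×10⁻⁴ / 4836 s = 4.97×10⁻⁸ mol s⁻¹.

4.97×10⁻⁸ mol s⁻¹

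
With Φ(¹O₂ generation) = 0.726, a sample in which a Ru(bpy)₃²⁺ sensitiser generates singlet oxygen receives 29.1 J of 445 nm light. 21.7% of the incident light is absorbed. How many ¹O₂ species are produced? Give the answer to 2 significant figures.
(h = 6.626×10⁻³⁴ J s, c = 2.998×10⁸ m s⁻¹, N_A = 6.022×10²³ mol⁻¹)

Photon energy at 445 nm: hc/λ = (6.626×10⁻³⁴)(2.998×10⁸)/(445×10⁻⁹) = 4.464×10⁻¹⁹ J.
Photons incident: 29.1 / 4.464×10⁻¹⁹ = 6.519×10¹⁹, i.e. 6.519×10¹⁹/6.022×10²³ = 1.083×10⁻⁴ mol.
Photons absorbed: 0.217 × 1.083×10⁻⁴ = 2.350×10⁻⁵ mol.
Product: Φ × n_abs = 0.726 × 2.350×10⁻⁵ = 1.706×10⁻⁵ mol.
As a count: 1.706×10⁻⁵ × 6.022×10²³ = 1.0×10¹⁹.

1.0×10¹⁹ species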